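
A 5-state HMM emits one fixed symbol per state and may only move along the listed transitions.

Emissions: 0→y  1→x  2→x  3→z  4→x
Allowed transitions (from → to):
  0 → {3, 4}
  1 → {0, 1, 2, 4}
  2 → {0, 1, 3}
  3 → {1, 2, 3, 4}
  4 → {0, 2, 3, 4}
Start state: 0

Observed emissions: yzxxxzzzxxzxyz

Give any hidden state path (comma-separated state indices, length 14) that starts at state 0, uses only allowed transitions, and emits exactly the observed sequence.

0,3,2,1,2,3,3,3,4,2,3,2,0,3

  t0 'y' -> {0}, take 0 (start)
  t1 'z' -> {3}, take 3 (0->3 ok)
  t2 'x' -> {1,2,4}, take 2 (3->2 ok)
  t3 'x' -> {1,2,4}, take 1 (2->1 ok)
  t4 'x' -> {1,2,4}, take 2 (1->2 ok)
  t5 'z' -> {3}, take 3 (2->3 ok)
  t6 'z' -> {3}, take 3 (3->3 ok)
  t7 'z' -> {3}, take 3 (3->3 ok)
  t8 'x' -> {1,2,4}, take 4 (3->4 ok)
  t9 'x' -> {1,2,4}, take 2 (4->2 ok)
  t10 'z' -> {3}, take 3 (2->3 ok)
  t11 'x' -> {1,2,4}, take 2 (3->2 ok)
  t12 'y' -> {0}, take 0 (2->0 ok)
  t13 'z' -> {3}, take 3 (0->3 ok)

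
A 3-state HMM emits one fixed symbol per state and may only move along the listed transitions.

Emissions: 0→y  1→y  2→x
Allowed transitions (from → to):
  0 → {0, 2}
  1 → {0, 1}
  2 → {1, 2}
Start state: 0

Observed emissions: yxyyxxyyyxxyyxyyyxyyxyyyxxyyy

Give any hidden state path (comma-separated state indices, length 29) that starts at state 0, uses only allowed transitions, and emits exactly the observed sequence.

0,2,1,0,2,2,1,1,0,2,2,1,0,2,1,0,0,2,1,0,2,1,1,0,2,2,1,0,0

  pos 0: y in {0,1}, choose 0; start
  pos 1: x in {2}, choose 2; 0->2 ok
  pos 2: y in {0,1}, choose 1; 2->1 ok
  pos 3: y in {0,1}, choose 0; 1->0 ok
  pos 4: x in {2}, choose 2; 0->2 ok
  pos 5: x in {2}, choose 2; 2->2 ok
  pos 6: y in {0,1}, choose 1; 2->1 ok
  pos 7: y in {0,1}, choose 1; 1->1 ok
  pos 8: y in {0,1}, choose 0; 1->0 ok
  pos 9: x in {2}, choose 2; 0->2 ok
  pos 10: x in {2}, choose 2; 2->2 ok
  pos 11: y in {0,1}, choose 1; 2->1 ok
  pos 12: y in {0,1}, choose 0; 1->0 ok
  pos 13: x in {2}, choose 2; 0->2 ok
  pos 14: y in {0,1}, choose 1; 2->1 ok
  pos 15: y in {0,1}, choose 0; 1->0 ok
  pos 16: y in {0,1}, choose 0; 0->0 ok
  pos 17: x in {2}, choose 2; 0->2 ok
  pos 18: y in {0,1}, choose 1; 2->1 ok
  pos 19: y in {0,1}, choose 0; 1->0 ok
  pos 20: x in {2}, choose 2; 0->2 ok
  pos 21: y in {0,1}, choose 1; 2->1 ok
  pos 22: y in {0,1}, choose 1; 1->1 ok
  pos 23: y in {0,1}, choose 0; 1->0 ok
  pos 24: x in {2}, choose 2; 0->2 ok
  pos 25: x in {2}, choose 2; 2->2 ok
  pos 26: y in {0,1}, choose 1; 2->1 ok
  pos 27: y in {0,1}, choose 0; 1->0 ok
  pos 28: y in {0,1}, choose 0; 0->0 ok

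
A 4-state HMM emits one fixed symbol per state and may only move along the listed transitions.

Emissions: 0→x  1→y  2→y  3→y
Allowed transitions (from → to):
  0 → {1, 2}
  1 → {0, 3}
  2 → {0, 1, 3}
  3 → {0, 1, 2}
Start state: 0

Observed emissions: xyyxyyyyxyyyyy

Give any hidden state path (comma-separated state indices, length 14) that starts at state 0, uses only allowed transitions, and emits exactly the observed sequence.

  pos 0: x in {0}, choose 0; start
  pos 1: y in {1,2,3}, choose 2; 0->2 ok
  pos 2: y in {1,2,3}, choose 1; 2->1 ok
  pos 3: x in {0}, choose 0; 1->0 ok
  pos 4: y in {1,2,3}, choose 2; 0->2 ok
  pos 5: y in {1,2,3}, choose 1; 2->1 ok
  pos 6: y in {1,2,3}, choose 3; 1->3 ok
  pos 7: y in {1,2,3}, choose 1; 3->1 ok
  pos 8: x in {0}, choose 0; 1->0 ok
  pos 9: y in {1,2,3}, choose 2; 0->2 ok
  pos 10: y in {1,2,3}, choose 3; 2->3 ok
  pos 11: y in {1,2,3}, choose 2; 3->2 ok
  pos 12: y in {1,2,3}, choose 1; 2->1 ok
  pos 13: y in {1,2,3}, choose 3; 1->3 ok

0,2,1,0,2,1,3,1,0,2,3,2,1,3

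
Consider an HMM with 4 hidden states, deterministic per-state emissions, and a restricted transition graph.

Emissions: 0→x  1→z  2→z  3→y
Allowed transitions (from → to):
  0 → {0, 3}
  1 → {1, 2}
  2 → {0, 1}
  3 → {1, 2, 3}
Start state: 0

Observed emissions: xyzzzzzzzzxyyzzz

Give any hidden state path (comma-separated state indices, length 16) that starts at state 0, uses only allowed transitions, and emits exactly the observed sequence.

  0: obs=x cand={0} pick 0 [start]
  1: obs=y cand={3} pick 3 [0->3 ok]
  2: obs=z cand={1,2} pick 2 [3->2 ok]
  3: obs=z cand={1,2} pick 1 [2->1 ok]
  4: obs=z cand={1,2} pick 2 [1->2 ok]
  5: obs=z cand={1,2} pick 1 [2->1 ok]
  6: obs=z cand={1,2} pick 1 [1->1 ok]
  7: obs=z cand={1,2} pick 2 [1->2 ok]
  8: obs=z cand={1,2} pick 1 [2->1 ok]
  9: obs=z cand={1,2} pick 2 [1->2 ok]
  10: obs=x cand={0} pick 0 [2->0 ok]
  11: obs=y cand={3} pick 3 [0->3 ok]
  12: obs=y cand={3} pick 3 [3->3 ok]
  13: obs=z cand={1,2} pick 2 [3->2 ok]
  14: obs=z cand={1,2} pick 1 [2->1 ok]
  15: obs=z cand={1,2} pick 2 [1->2 ok]

0,3,2,1,2,1,1,2,1,2,0,3,3,2,1,2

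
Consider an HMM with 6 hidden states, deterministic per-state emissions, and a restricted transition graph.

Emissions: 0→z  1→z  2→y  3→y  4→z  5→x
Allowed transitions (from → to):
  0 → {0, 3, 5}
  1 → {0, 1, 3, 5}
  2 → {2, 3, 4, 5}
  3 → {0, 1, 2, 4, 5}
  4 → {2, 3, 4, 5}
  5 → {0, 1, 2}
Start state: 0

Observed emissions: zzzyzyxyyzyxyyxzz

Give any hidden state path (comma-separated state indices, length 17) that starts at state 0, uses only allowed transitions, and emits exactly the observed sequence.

0,0,0,3,1,3,5,2,3,0,3,5,2,3,5,1,1

  t0 'z' -> {0,1,4}, take 0 (start)
  t1 'z' -> {0,1,4}, take 0 (0->0 ok)
  t2 'z' -> {0,1,4}, take 0 (0->0 ok)
  t3 'y' -> {2,3}, take 3 (0->3 ok)
  t4 'z' -> {0,1,4}, take 1 (3->1 ok)
  t5 'y' -> {2,3}, take 3 (1->3 ok)
  t6 'x' -> {5}, take 5 (3->5 ok)
  t7 'y' -> {2,3}, take 2 (5->2 ok)
  t8 'y' -> {2,3}, take 3 (2->3 ok)
  t9 'z' -> {0,1,4}, take 0 (3->0 ok)
  t10 'y' -> {2,3}, take 3 (0->3 ok)
  t11 'x' -> {5}, take 5 (3->5 ok)
  t12 'y' -> {2,3}, take 2 (5->2 ok)
  t13 'y' -> {2,3}, take 3 (2->3 ok)
  t14 'x' -> {5}, take 5 (3->5 ok)
  t15 'z' -> {0,1,4}, take 1 (5->1 ok)
  t16 'z' -> {0,1,4}, take 1 (1->1 ok)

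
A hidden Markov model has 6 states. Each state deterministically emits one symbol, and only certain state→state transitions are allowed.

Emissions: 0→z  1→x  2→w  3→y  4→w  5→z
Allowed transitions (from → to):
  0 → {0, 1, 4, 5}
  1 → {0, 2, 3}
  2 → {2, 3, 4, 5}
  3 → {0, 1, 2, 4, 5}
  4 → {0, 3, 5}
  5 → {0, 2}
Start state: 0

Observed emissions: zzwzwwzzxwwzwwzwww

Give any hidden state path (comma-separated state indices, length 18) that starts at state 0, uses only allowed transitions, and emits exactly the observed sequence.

0,5,2,5,2,2,5,0,1,2,4,5,2,2,5,2,2,2

  0: obs=z cand={0,5} pick 0 [start]
  1: obs=z cand={0,5} pick 5 [0->5 ok]
  2: obs=w cand={2,4} pick 2 [5->2 ok]
  3: obs=z cand={0,5} pick 5 [2->5 ok]
  4: obs=w cand={2,4} pick 2 [5->2 ok]
  5: obs=w cand={2,4} pick 2 [2->2 ok]
  6: obs=z cand={0,5} pick 5 [2->5 ok]
  7: obs=z cand={0,5} pick 0 [5->0 ok]
  8: obs=x cand={1} pick 1 [0->1 ok]
  9: obs=w cand={2,4} pick 2 [1->2 ok]
  10: obs=w cand={2,4} pick 4 [2->4 ok]
  11: obs=z cand={0,5} pick 5 [4->5 ok]
  12: obs=w cand={2,4} pick 2 [5->2 ok]
  13: obs=w cand={2,4} pick 2 [2->2 ok]
  14: obs=z cand={0,5} pick 5 [2->5 ok]
  15: obs=w cand={2,4} pick 2 [5->2 ok]
  16: obs=w cand={2,4} pick 2 [2->2 ok]
  17: obs=w cand={2,4} pick 2 [2->2 ok]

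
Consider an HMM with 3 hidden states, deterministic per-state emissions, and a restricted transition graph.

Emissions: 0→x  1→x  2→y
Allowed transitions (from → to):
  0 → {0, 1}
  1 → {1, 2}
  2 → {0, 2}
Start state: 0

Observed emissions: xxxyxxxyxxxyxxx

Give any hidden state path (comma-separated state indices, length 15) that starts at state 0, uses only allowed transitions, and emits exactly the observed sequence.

0,1,1,2,0,0,1,2,0,1,1,2,0,0,0

  t0 'x' -> {0,1}, take 0 (start)
  t1 'x' -> {0,1}, take 1 (0->1 ok)
  t2 'x' -> {0,1}, take 1 (1->1 ok)
  t3 'y' -> {2}, take 2 (1->2 ok)
  t4 'x' -> {0,1}, take 0 (2->0 ok)
  t5 'x' -> {0,1}, take 0 (0->0 ok)
  t6 'x' -> {0,1}, take 1 (0->1 ok)
  t7 'y' -> {2}, take 2 (1->2 ok)
  t8 'x' -> {0,1}, take 0 (2->0 ok)
  t9 'x' -> {0,1}, take 1 (0->1 ok)
  t10 'x' -> {0,1}, take 1 (1->1 ok)
  t11 'y' -> {2}, take 2 (1->2 ok)
  t12 'x' -> {0,1}, take 0 (2->0 ok)
  t13 'x' -> {0,1}, take 0 (0->0 ok)
  t14 'x' -> {0,1}, take 0 (0->0 ok)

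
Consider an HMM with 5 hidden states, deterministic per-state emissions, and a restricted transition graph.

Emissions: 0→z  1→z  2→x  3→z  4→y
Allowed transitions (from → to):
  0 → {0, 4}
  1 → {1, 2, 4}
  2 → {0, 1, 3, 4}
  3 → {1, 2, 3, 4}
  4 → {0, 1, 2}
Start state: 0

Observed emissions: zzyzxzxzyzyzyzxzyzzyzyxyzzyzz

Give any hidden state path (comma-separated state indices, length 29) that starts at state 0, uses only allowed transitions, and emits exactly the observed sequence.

  [0] z  {0,1,3}  => 0  start
  [1] z  {0,1,3}  => 0  0->0 ok
  [2] y  {4}  => 4  0->4 ok
  [3] z  {0,1,3}  => 1  4->1 ok
  [4] x  {2}  => 2  1->2 ok
  [5] z  {0,1,3}  => 3  2->3 ok
  [6] x  {2}  => 2  3->2 ok
  [7] z  {0,1,3}  => 1  2->1 ok
  [8] y  {4}  => 4  1->4 ok
  [9] z  {0,1,3}  => 0  4->0 ok
  [10] y  {4}  => 4  0->4 ok
  [11] z  {0,1,3}  => 1  4->1 ok
  [12] y  {4}  => 4  1->4 ok
  [13] z  {0,1,3}  => 1  4->1 ok
  [14] x  {2}  => 2  1->2 ok
  [15] z  {0,1,3}  => 1  2->1 ok
  [16] y  {4}  => 4  1->4 ok
  [17] z  {0,1,3}  => 1  4->1 ok
  [18] z  {0,1,3}  => 1  1->1 ok
  [19] y  {4}  => 4  1->4 ok
  [20] z  {0,1,3}  => 1  4->1 ok
  [21] y  {4}  => 4  1->4 ok
  [22] x  {2}  => 2  4->2 ok
  [23] y  {4}  => 4  2->4 ok
  [24] z  {0,1,3}  => 1  4->1 ok
  [25] z  {0,1,3}  => 1  1->1 ok
  [26] y  {4}  => 4  1->4 ok
  [27] z  {0,1,3}  => 1  4->1 ok
  [28] z  {0,1,3}  => 1  1->1 ok

0,0,4,1,2,3,2,1,4,0,4,1,4,1,2,1,4,1,1,4,1,4,2,4,1,1,4,1,1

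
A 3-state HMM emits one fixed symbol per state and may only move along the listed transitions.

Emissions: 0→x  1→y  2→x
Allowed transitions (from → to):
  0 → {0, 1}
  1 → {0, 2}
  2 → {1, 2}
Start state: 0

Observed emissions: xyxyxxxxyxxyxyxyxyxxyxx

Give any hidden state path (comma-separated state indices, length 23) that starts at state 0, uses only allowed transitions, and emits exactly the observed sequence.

0,1,0,1,0,0,0,0,1,2,2,1,2,1,0,1,0,1,2,2,1,0,0

  pos 0: x in {0,2}, choose 0; start
  pos 1: y in {1}, choose 1; 0->1 ok
  pos 2: x in {0,2}, choose 0; 1->0 ok
  pos 3: y in {1}, choose 1; 0->1 ok
  pos 4: x in {0,2}, choose 0; 1->0 ok
  pos 5: x in {0,2}, choose 0; 0->0 ok
  pos 6: x in {0,2}, choose 0; 0->0 ok
  pos 7: x in {0,2}, choose 0; 0->0 ok
  pos 8: y in {1}, choose 1; 0->1 ok
  pos 9: x in {0,2}, choose 2; 1->2 ok
  pos 10: x in {0,2}, choose 2; 2->2 ok
  pos 11: y in {1}, choose 1; 2->1 ok
  pos 12: x in {0,2}, choose 2; 1->2 ok
  pos 13: y in {1}, choose 1; 2->1 ok
  pos 14: x in {0,2}, choose 0; 1->0 ok
  pos 15: y in {1}, choose 1; 0->1 ok
  pos 16: x in {0,2}, choose 0; 1->0 ok
  pos 17: y in {1}, choose 1; 0->1 ok
  pos 18: x in {0,2}, choose 2; 1->2 ok
  pos 19: x in {0,2}, choose 2; 2->2 ok
  pos 20: y in {1}, choose 1; 2->1 ok
  pos 21: x in {0,2}, choose 0; 1->0 ok
  pos 22: x in {0,2}, choose 0; 0->0 ok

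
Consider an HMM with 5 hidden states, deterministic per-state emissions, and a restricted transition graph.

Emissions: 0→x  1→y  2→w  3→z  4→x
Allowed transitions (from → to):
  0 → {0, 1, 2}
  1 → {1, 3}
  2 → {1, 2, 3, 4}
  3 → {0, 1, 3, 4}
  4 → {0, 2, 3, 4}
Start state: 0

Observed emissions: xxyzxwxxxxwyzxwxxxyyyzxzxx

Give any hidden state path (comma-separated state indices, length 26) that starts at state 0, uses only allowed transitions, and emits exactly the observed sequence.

  t0 'x' -> {0,4}, take 0 (start)
  t1 'x' -> {0,4}, take 0 (0->0 ok)
  t2 'y' -> {1}, take 1 (0->1 ok)
  t3 'z' -> {3}, take 3 (1->3 ok)
  t4 'x' -> {0,4}, take 0 (3->0 ok)
  t5 'w' -> {2}, take 2 (0->2 ok)
  t6 'x' -> {0,4}, take 4 (2->4 ok)
  t7 'x' -> {0,4}, take 4 (4->4 ok)
  t8 'x' -> {0,4}, take 4 (4->4 ok)
  t9 'x' -> {0,4}, take 0 (4->0 ok)
  t10 'w' -> {2}, take 2 (0->2 ok)
  t11 'y' -> {1}, take 1 (2->1 ok)
  t12 'z' -> {3}, take 3 (1->3 ok)
  t13 'x' -> {0,4}, take 0 (3->0 ok)
  t14 'w' -> {2}, take 2 (0->2 ok)
  t15 'x' -> {0,4}, take 4 (2->4 ok)
  t16 'x' -> {0,4}, take 0 (4->0 ok)
  t17 'x' -> {0,4}, take 0 (0->0 ok)
  t18 'y' -> {1}, take 1 (0->1 ok)
  t19 'y' -> {1}, take 1 (1->1 ok)
  t20 'y' -> {1}, take 1 (1->1 ok)
  t21 'z' -> {3}, take 3 (1->3 ok)
  t22 'x' -> {0,4}, take 4 (3->4 ok)
  t23 'z' -> {3}, take 3 (4->3 ok)
  t24 'x' -> {0,4}, take 4 (3->4 ok)
  t25 'x' -> {0,4}, take 0 (4->0 ok)

0,0,1,3,0,2,4,4,4,0,2,1,3,0,2,4,0,0,1,1,1,3,4,3,4,0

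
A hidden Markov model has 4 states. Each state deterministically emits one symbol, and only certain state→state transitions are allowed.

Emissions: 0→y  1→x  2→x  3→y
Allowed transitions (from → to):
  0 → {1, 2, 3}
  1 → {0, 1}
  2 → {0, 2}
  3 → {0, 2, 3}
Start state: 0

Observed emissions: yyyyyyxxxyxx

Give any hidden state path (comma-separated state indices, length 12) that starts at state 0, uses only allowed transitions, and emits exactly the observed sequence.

  [0] y  {0,3}  => 0  start
  [1] y  {0,3}  => 3  0->3 ok
  [2] y  {0,3}  => 3  3->3 ok
  [3] y  {0,3}  => 3  3->3 ok
  [4] y  {0,3}  => 3  3->3 ok
  [5] y  {0,3}  => 0  3->0 ok
  [6] x  {1,2}  => 1  0->1 ok
  [7] x  {1,2}  => 1  1->1 ok
  [8] x  {1,2}  => 1  1->1 ok
  [9] y  {0,3}  => 0  1->0 ok
  [10] x  {1,2}  => 1  0->1 ok
  [11] x  {1,2}  => 1  1->1 ok

0,3,3,3,3,0,1,1,1,0,1,1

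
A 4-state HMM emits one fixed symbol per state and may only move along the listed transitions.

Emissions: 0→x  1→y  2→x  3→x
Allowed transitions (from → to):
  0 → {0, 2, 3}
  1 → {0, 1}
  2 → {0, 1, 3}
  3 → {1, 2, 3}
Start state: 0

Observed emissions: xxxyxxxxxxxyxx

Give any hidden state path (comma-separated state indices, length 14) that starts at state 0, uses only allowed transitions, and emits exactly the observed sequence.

0,0,2,1,0,3,2,0,0,3,2,1,0,2

  [0] x  {0,2,3}  => 0  start
  [1] x  {0,2,3}  => 0  0->0 ok
  [2] x  {0,2,3}  => 2  0->2 ok
  [3] y  {1}  => 1  2->1 ok
  [4] x  {0,2,3}  => 0  1->0 ok
  [5] x  {0,2,3}  => 3  0->3 ok
  [6] x  {0,2,3}  => 2  3->2 ok
  [7] x  {0,2,3}  => 0  2->0 ok
  [8] x  {0,2,3}  => 0  0->0 ok
  [9] x  {0,2,3}  => 3  0->3 ok
  [10] x  {0,2,3}  => 2  3->2 ok
  [11] y  {1}  => 1  2->1 ok
  [12] x  {0,2,3}  => 0  1->0 ok
  [13] x  {0,2,3}  => 2  0->2 ok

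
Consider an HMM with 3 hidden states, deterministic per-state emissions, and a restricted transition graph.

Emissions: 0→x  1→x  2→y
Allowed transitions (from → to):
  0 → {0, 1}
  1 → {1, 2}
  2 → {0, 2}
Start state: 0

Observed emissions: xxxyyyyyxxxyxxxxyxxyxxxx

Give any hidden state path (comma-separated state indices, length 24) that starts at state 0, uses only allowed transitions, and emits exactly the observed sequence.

0,0,1,2,2,2,2,2,0,0,1,2,0,1,1,1,2,0,1,2,0,0,0,0

  [0] x  {0,1}  => 0  start
  [1] x  {0,1}  => 0  0->0 ok
  [2] x  {0,1}  => 1  0->1 ok
  [3] y  {2}  => 2  1->2 ok
  [4] y  {2}  => 2  2->2 ok
  [5] y  {2}  => 2  2->2 ok
  [6] y  {2}  => 2  2->2 ok
  [7] y  {2}  => 2  2->2 ok
  [8] x  {0,1}  => 0  2->0 ok
  [9] x  {0,1}  => 0  0->0 ok
  [10] x  {0,1}  => 1  0->1 ok
  [11] y  {2}  => 2  1->2 ok
  [12] x  {0,1}  => 0  2->0 ok
  [13] x  {0,1}  => 1  0->1 ok
  [14] x  {0,1}  => 1  1->1 ok
  [15] x  {0,1}  => 1  1->1 ok
  [16] y  {2}  => 2  1->2 ok
  [17] x  {0,1}  => 0  2->0 ok
  [18] x  {0,1}  => 1  0->1 ok
  [19] y  {2}  => 2  1->2 ok
  [20] x  {0,1}  => 0  2->0 ok
  [21] x  {0,1}  => 0  0->0 ok
  [22] x  {0,1}  => 0  0->0 ok
  [23] x  {0,1}  => 0  0->0 ok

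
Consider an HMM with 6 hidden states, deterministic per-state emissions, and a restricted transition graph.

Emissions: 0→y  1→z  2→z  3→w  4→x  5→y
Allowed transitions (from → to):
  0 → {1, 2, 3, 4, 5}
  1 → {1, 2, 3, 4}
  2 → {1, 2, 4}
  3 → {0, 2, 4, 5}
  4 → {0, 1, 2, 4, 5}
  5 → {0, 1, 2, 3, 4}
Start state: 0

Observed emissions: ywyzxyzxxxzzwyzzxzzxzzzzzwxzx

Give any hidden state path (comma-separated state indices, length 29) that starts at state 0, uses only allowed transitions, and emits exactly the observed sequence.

  [0] y  {0,5}  => 0  start
  [1] w  {3}  => 3  0->3 ok
  [2] y  {0,5}  => 0  3->0 ok
  [3] z  {1,2}  => 1  0->1 ok
  [4] x  {4}  => 4  1->4 ok
  [5] y  {0,5}  => 0  4->0 ok
  [6] z  {1,2}  => 2  0->2 ok
  [7] x  {4}  => 4  2->4 ok
  [8] x  {4}  => 4  4->4 ok
  [9] x  {4}  => 4  4->4 ok
  [10] z  {1,2}  => 2  4->2 ok
  [11] z  {1,2}  => 1  2->1 ok
  [12] w  {3}  => 3  1->3 ok
  [13] y  {0,5}  => 5  3->5 ok
  [14] z  {1,2}  => 1  5->1 ok
  [15] z  {1,2}  => 2  1->2 ok
  [16] x  {4}  => 4  2->4 ok
  [17] z  {1,2}  => 1  4->1 ok
  [18] z  {1,2}  => 2  1->2 ok
  [19] x  {4}  => 4  2->4 ok
  [20] z  {1,2}  => 2  4->2 ok
  [21] z  {1,2}  => 2  2->2 ok
  [22] z  {1,2}  => 2  2->2 ok
  [23] z  {1,2}  => 2  2->2 ok
  [24] z  {1,2}  => 1  2->1 ok
  [25] w  {3}  => 3  1->3 ok
  [26] x  {4}  => 4  3->4 ok
  [27] z  {1,2}  => 1  4->1 ok
  [28] x  {4}  => 4  1->4 ok

0,3,0,1,4,0,2,4,4,4,2,1,3,5,1,2,4,1,2,4,2,2,2,2,1,3,4,1,4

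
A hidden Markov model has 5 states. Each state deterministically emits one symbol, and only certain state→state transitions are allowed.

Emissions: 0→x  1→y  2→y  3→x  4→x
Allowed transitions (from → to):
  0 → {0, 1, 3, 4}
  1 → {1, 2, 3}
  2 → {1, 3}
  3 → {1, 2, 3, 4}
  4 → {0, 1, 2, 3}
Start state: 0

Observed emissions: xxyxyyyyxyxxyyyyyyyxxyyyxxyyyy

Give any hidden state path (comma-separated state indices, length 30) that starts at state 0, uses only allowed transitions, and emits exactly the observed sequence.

  0: obs=x cand={0,3,4} pick 0 [start]
  1: obs=x cand={0,3,4} pick 3 [0->3 ok]
  2: obs=y cand={1,2} pick 1 [3->1 ok]
  3: obs=x cand={0,3,4} pick 3 [1->3 ok]
  4: obs=y cand={1,2} pick 2 [3->2 ok]
  5: obs=y cand={1,2} pick 1 [2->1 ok]
  6: obs=y cand={1,2} pick 1 [1->1 ok]
  7: obs=y cand={1,2} pick 2 [1->2 ok]
  8: obs=x cand={0,3,4} pick 3 [2->3 ok]
  9: obs=y cand={1,2} pick 1 [3->1 ok]
  10: obs=x cand={0,3,4} pick 3 [1->3 ok]
  11: obs=x cand={0,3,4} pick 4 [3->4 ok]
  12: obs=y cand={1,2} pick 2 [4->2 ok]
  13: obs=y cand={1,2} pick 1 [2->1 ok]
  14: obs=y cand={1,2} pick 2 [1->2 ok]
  15: obs=y cand={1,2} pick 1 [2->1 ok]
  16: obs=y cand={1,2} pick 2 [1->2 ok]
  17: obs=y cand={1,2} pick 1 [2->1 ok]
  18: obs=y cand={1,2} pick 1 [1->1 ok]
  19: obs=x cand={0,3,4} pick 3 [1->3 ok]
  20: obs=x cand={0,3,4} pick 3 [3->3 ok]
  21: obs=y cand={1,2} pick 1 [3->1 ok]
  22: obs=y cand={1,2} pick 1 [1->1 ok]
  23: obs=y cand={1,2} pick 1 [1->1 ok]
  24: obs=x cand={0,3,4} pick 3 [1->3 ok]
  25: obs=x cand={0,3,4} pick 4 [3->4 ok]
  26: obs=y cand={1,2} pick 1 [4->1 ok]
  27: obs=y cand={1,2} pick 2 [1->2 ok]
  28: obs=y cand={1,2} pick 1 [2->1 ok]
  29: obs=y cand={1,2} pick 1 [1->1 ok]

0,3,1,3,2,1,1,2,3,1,3,4,2,1,2,1,2,1,1,3,3,1,1,1,3,4,1,2,1,1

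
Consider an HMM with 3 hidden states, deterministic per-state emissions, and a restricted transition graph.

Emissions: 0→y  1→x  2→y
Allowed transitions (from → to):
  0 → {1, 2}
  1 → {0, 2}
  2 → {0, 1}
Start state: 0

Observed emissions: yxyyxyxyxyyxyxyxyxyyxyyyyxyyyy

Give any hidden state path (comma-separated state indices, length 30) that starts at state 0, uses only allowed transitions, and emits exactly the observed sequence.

  0: obs=y cand={0,2} pick 0 [start]
  1: obs=x cand={1} pick 1 [0->1 ok]
  2: obs=y cand={0,2} pick 2 [1->2 ok]
  3: obs=y cand={0,2} pick 0 [2->0 ok]
  4: obs=x cand={1} pick 1 [0->1 ok]
  5: obs=y cand={0,2} pick 2 [1->2 ok]
  6: obs=x cand={1} pick 1 [2->1 ok]
  7: obs=y cand={0,2} pick 2 [1->2 ok]
  8: obs=x cand={1} pick 1 [2->1 ok]
  9: obs=y cand={0,2} pick 0 [1->0 ok]
  10: obs=y cand={0,2} pick 2 [0->2 ok]
  11: obs=x cand={1} pick 1 [2->1 ok]
  12: obs=y cand={0,2} pick 2 [1->2 ok]
  13: obs=x cand={1} pick 1 [2->1 ok]
  14: obs=y cand={0,2} pick 2 [1->2 ok]
  15: obs=x cand={1} pick 1 [2->1 ok]
  16: obs=y cand={0,2} pick 0 [1->0 ok]
  17: obs=x cand={1} pick 1 [0->1 ok]
  18: obs=y cand={0,2} pick 0 [1->0 ok]
  19: obs=y cand={0,2} pick 2 [0->2 ok]
  20: obs=x cand={1} pick 1 [2->1 ok]
  21: obs=y cand={0,2} pick 0 [1->0 ok]
  22: obs=y cand={0,2} pick 2 [0->2 ok]
  23: obs=y cand={0,2} pick 0 [2->0 ok]
  24: obs=y cand={0,2} pick 2 [0->2 ok]
  25: obs=x cand={1} pick 1 [2->1 ok]
  26: obs=y cand={0,2} pick 2 [1->2 ok]
  27: obs=y cand={0,2} pick 0 [2->0 ok]
  28: obs=y cand={0,2} pick 2 [0->2 ok]
  29: obs=y cand={0,2} pick 0 [2->0 ok]

0,1,2,0,1,2,1,2,1,0,2,1,2,1,2,1,0,1,0,2,1,0,2,0,2,1,2,0,2,0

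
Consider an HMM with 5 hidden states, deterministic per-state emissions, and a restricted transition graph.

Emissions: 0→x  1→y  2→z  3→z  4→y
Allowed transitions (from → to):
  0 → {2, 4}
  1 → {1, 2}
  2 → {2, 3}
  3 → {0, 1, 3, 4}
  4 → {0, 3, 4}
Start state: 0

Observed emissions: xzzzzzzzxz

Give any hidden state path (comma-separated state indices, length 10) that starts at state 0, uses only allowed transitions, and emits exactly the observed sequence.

  pos 0: x in {0}, choose 0; start
  pos 1: z in {2,3}, choose 2; 0->2 ok
  pos 2: z in {2,3}, choose 2; 2->2 ok
  pos 3: z in {2,3}, choose 2; 2->2 ok
  pos 4: z in {2,3}, choose 2; 2->2 ok
  pos 5: z in {2,3}, choose 3; 2->3 ok
  pos 6: z in {2,3}, choose 3; 3->3 ok
  pos 7: z in {2,3}, choose 3; 3->3 ok
  pos 8: x in {0}, choose 0; 3->0 ok
  pos 9: z in {2,3}, choose 2; 0->2 ok

0,2,2,2,2,3,3,3,0,2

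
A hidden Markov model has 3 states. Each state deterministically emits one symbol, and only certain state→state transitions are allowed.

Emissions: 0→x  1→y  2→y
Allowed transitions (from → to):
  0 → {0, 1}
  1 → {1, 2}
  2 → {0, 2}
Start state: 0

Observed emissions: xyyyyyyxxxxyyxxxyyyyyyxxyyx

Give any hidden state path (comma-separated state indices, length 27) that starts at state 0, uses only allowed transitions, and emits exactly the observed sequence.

0,1,1,1,1,1,2,0,0,0,0,1,2,0,0,0,1,1,1,1,1,2,0,0,1,2,0

  0: obs=x cand={0} pick 0 [start]
  1: obs=y cand={1,2} pick 1 [0->1 ok]
  2: obs=y cand={1,2} pick 1 [1->1 ok]
  3: obs=y cand={1,2} pick 1 [1->1 ok]
  4: obs=y cand={1,2} pick 1 [1->1 ok]
  5: obs=y cand={1,2} pick 1 [1->1 ok]
  6: obs=y cand={1,2} pick 2 [1->2 ok]
  7: obs=x cand={0} pick 0 [2->0 ok]
  8: obs=x cand={0} pick 0 [0->0 ok]
  9: obs=x cand={0} pick 0 [0->0 ok]
  10: obs=x cand={0} pick 0 [0->0 ok]
  11: obs=y cand={1,2} pick 1 [0->1 ok]
  12: obs=y cand={1,2} pick 2 [1->2 ok]
  13: obs=x cand={0} pick 0 [2->0 ok]
  14: obs=x cand={0} pick 0 [0->0 ok]
  15: obs=x cand={0} pick 0 [0->0 ok]
  16: obs=y cand={1,2} pick 1 [0->1 ok]
  17: obs=y cand={1,2} pick 1 [1->1 ok]
  18: obs=y cand={1,2} pick 1 [1->1 ok]
  19: obs=y cand={1,2} pick 1 [1->1 ok]
  20: obs=y cand={1,2} pick 1 [1->1 ok]
  21: obs=y cand={1,2} pick 2 [1->2 ok]
  22: obs=x cand={0} pick 0 [2->0 ok]
  23: obs=x cand={0} pick 0 [0->0 ok]
  24: obs=y cand={1,2} pick 1 [0->1 ok]
  25: obs=y cand={1,2} pick 2 [1->2 ok]
  26: obs=x cand={0} pick 0 [2->0 ok]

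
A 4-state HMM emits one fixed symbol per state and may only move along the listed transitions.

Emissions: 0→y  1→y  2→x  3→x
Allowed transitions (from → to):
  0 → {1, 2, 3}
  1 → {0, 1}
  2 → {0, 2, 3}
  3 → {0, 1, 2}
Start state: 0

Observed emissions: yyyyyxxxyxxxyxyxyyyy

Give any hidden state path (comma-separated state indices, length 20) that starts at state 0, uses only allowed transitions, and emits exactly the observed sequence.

0,1,1,1,0,3,2,3,0,2,2,3,0,2,0,3,1,0,1,1

  0: obs=y cand={0,1} pick 0 [start]
  1: obs=y cand={0,1} pick 1 [0->1 ok]
  2: obs=y cand={0,1} pick 1 [1->1 ok]
  3: obs=y cand={0,1} pick 1 [1->1 ok]
  4: obs=y cand={0,1} pick 0 [1->0 ok]
  5: obs=x cand={2,3} pick 3 [0->3 ok]
  6: obs=x cand={2,3} pick 2 [3->2 ok]
  7: obs=x cand={2,3} pick 3 [2->3 ok]
  8: obs=y cand={0,1} pick 0 [3->0 ok]
  9: obs=x cand={2,3} pick 2 [0->2 ok]
  10: obs=x cand={2,3} pick 2 [2->2 ok]
  11: obs=x cand={2,3} pick 3 [2->3 ok]
  12: obs=y cand={0,1} pick 0 [3->0 ok]
  13: obs=x cand={2,3} pick 2 [0->2 ok]
  14: obs=y cand={0,1} pick 0 [2->0 ok]
  15: obs=x cand={2,3} pick 3 [0->3 ok]
  16: obs=y cand={0,1} pick 1 [3->1 ok]
  17: obs=y cand={0,1} pick 0 [1->0 ok]
  18: obs=y cand={0,1} pick 1 [0->1 ok]
  19: obs=y cand={0,1} pick 1 [1->1 ok]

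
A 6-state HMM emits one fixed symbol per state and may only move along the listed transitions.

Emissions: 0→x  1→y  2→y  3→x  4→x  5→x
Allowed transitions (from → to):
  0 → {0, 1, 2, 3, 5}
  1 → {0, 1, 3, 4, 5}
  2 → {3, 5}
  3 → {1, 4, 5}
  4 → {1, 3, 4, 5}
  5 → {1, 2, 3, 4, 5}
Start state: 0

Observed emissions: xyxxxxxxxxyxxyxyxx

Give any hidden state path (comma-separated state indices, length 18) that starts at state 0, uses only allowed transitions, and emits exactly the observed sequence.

0,2,3,4,5,5,5,3,5,4,1,4,3,1,3,1,4,3

  [0] x  {0,3,4,5}  => 0  start
  [1] y  {1,2}  => 2  0->2 ok
  [2] x  {0,3,4,5}  => 3  2->3 ok
  [3] x  {0,3,4,5}  => 4  3->4 ok
  [4] x  {0,3,4,5}  => 5  4->5 ok
  [5] x  {0,3,4,5}  => 5  5->5 ok
  [6] x  {0,3,4,5}  => 5  5->5 ok
  [7] x  {0,3,4,5}  => 3  5->3 ok
  [8] x  {0,3,4,5}  => 5  3->5 ok
  [9] x  {0,3,4,5}  => 4  5->4 ok
  [10] y  {1,2}  => 1  4->1 ok
  [11] x  {0,3,4,5}  => 4  1->4 ok
  [12] x  {0,3,4,5}  => 3  4->3 ok
  [13] y  {1,2}  => 1  3->1 ok
  [14] x  {0,3,4,5}  => 3  1->3 ok
  [15] y  {1,2}  => 1  3->1 ok
  [16] x  {0,3,4,5}  => 4  1->4 ok
  [17] x  {0,3,4,5}  => 3  4->3 ok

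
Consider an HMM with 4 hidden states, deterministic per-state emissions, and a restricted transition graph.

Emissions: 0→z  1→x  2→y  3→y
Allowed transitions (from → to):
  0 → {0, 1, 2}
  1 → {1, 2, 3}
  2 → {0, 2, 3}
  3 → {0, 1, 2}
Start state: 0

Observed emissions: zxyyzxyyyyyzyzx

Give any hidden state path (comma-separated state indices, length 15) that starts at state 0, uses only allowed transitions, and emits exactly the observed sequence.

  pos 0: z in {0}, choose 0; start
  pos 1: x in {1}, choose 1; 0->1 ok
  pos 2: y in {2,3}, choose 3; 1->3 ok
  pos 3: y in {2,3}, choose 2; 3->2 ok
  pos 4: z in {0}, choose 0; 2->0 ok
  pos 5: x in {1}, choose 1; 0->1 ok
  pos 6: y in {2,3}, choose 3; 1->3 ok
  pos 7: y in {2,3}, choose 2; 3->2 ok
  pos 8: y in {2,3}, choose 2; 2->2 ok
  pos 9: y in {2,3}, choose 2; 2->2 ok
  pos 10: y in {2,3}, choose 2; 2->2 ok
  pos 11: z in {0}, choose 0; 2->0 ok
  pos 12: y in {2,3}, choose 2; 0->2 ok
  pos 13: z in {0}, choose 0; 2->0 ok
  pos 14: x in {1}, choose 1; 0->1 ok

0,1,3,2,0,1,3,2,2,2,2,0,2,0,1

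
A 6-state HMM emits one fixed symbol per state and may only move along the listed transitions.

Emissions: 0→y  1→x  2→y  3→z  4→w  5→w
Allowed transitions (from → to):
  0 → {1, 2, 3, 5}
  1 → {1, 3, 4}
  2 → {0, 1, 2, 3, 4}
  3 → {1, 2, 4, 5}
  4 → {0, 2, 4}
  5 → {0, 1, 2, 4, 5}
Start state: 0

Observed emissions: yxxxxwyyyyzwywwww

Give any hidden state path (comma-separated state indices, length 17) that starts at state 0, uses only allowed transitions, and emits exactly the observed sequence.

0,1,1,1,1,4,2,2,2,0,3,4,2,4,4,4,4

  t0 'y' -> {0,2}, take 0 (start)
  t1 'x' -> {1}, take 1 (0->1 ok)
  t2 'x' -> {1}, take 1 (1->1 ok)
  t3 'x' -> {1}, take 1 (1->1 ok)
  t4 'x' -> {1}, take 1 (1->1 ok)
  t5 'w' -> {4,5}, take 4 (1->4 ok)
  t6 'y' -> {0,2}, take 2 (4->2 ok)
  t7 'y' -> {0,2}, take 2 (2->2 ok)
  t8 'y' -> {0,2}, take 2 (2->2 ok)
  t9 'y' -> {0,2}, take 0 (2->0 ok)
  t10 'z' -> {3}, take 3 (0->3 ok)
  t11 'w' -> {4,5}, take 4 (3->4 ok)
  t12 'y' -> {0,2}, take 2 (4->2 ok)
  t13 'w' -> {4,5}, take 4 (2->4 ok)
  t14 'w' -> {4,5}, take 4 (4->4 ok)
  t15 'w' -> {4,5}, take 4 (4->4 ok)
  t16 'w' -> {4,5}, take 4 (4->4 ok)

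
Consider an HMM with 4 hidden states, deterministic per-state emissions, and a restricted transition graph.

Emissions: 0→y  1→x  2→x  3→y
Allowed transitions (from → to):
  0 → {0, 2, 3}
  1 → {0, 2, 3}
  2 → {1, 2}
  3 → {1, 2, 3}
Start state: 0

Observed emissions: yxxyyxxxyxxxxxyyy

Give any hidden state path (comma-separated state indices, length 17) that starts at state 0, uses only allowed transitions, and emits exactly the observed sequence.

0,2,1,0,3,1,2,1,0,2,1,2,2,1,0,3,3

  [0] y  {0,3}  => 0  start
  [1] x  {1,2}  => 2  0->2 ok
  [2] x  {1,2}  => 1  2->1 ok
  [3] y  {0,3}  => 0  1->0 ok
  [4] y  {0,3}  => 3  0->3 ok
  [5] x  {1,2}  => 1  3->1 ok
  [6] x  {1,2}  => 2  1->2 ok
  [7] x  {1,2}  => 1  2->1 ok
  [8] y  {0,3}  => 0  1->0 ok
  [9] x  {1,2}  => 2  0->2 ok
  [10] x  {1,2}  => 1  2->1 ok
  [11] x  {1,2}  => 2  1->2 ok
  [12] x  {1,2}  => 2  2->2 ok
  [13] x  {1,2}  => 1  2->1 ok
  [14] y  {0,3}  => 0  1->0 ok
  [15] y  {0,3}  => 3  0->3 ok
  [16] y  {0,3}  => 3  3->3 ok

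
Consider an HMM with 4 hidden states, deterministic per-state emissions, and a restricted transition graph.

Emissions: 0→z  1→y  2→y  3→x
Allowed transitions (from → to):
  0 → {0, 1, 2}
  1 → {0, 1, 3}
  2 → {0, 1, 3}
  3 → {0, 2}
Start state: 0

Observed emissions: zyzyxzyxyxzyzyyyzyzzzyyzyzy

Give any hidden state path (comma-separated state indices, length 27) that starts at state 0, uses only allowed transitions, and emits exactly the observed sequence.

0,1,0,1,3,0,1,3,2,3,0,1,0,2,1,1,0,1,0,0,0,1,1,0,2,0,1

  pos 0: z in {0}, choose 0; start
  pos 1: y in {1,2}, choose 1; 0->1 ok
  pos 2: z in {0}, choose 0; 1->0 ok
  pos 3: y in {1,2}, choose 1; 0->1 ok
  pos 4: x in {3}, choose 3; 1->3 ok
  pos 5: z in {0}, choose 0; 3->0 ok
  pos 6: y in {1,2}, choose 1; 0->1 ok
  pos 7: x in {3}, choose 3; 1->3 ok
  pos 8: y in {1,2}, choose 2; 3->2 ok
  pos 9: x in {3}, choose 3; 2->3 ok
  pos 10: z in {0}, choose 0; 3->0 ok
  pos 11: y in {1,2}, choose 1; 0->1 ok
  pos 12: z in {0}, choose 0; 1->0 ok
  pos 13: y in {1,2}, choose 2; 0->2 ok
  pos 14: y in {1,2}, choose 1; 2->1 ok
  pos 15: y in {1,2}, choose 1; 1->1 ok
  pos 16: z in {0}, choose 0; 1->0 ok
  pos 17: y in {1,2}, choose 1; 0->1 ok
  pos 18: z in {0}, choose 0; 1->0 ok
  pos 19: z in {0}, choose 0; 0->0 ok
  pos 20: z in {0}, choose 0; 0->0 ok
  pos 21: y in {1,2}, choose 1; 0->1 ok
  pos 22: y in {1,2}, choose 1; 1->1 ok
  pos 23: z in {0}, choose 0; 1->0 ok
  pos 24: y in {1,2}, choose 2; 0->2 ok
  pos 25: z in {0}, choose 0; 2->0 ok
  pos 26: y in {1,2}, choose 1; 0->1 ok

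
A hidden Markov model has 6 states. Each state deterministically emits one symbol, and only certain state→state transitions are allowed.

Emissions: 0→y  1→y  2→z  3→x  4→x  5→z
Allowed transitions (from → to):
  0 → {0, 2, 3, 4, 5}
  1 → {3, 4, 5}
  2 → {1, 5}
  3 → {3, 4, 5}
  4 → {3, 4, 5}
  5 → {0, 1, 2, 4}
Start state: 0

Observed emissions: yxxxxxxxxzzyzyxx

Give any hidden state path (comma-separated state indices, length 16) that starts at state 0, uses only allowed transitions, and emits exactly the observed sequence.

  0: obs=y cand={0,1} pick 0 [start]
  1: obs=x cand={3,4} pick 4 [0->4 ok]
  2: obs=x cand={3,4} pick 4 [4->4 ok]
  3: obs=x cand={3,4} pick 3 [4->3 ok]
  4: obs=x cand={3,4} pick 4 [3->4 ok]
  5: obs=x cand={3,4} pick 4 [4->4 ok]
  6: obs=x cand={3,4} pick 4 [4->4 ok]
  7: obs=x cand={3,4} pick 4 [4->4 ok]
  8: obs=x cand={3,4} pick 3 [4->3 ok]
  9: obs=z cand={2,5} pick 5 [3->5 ok]
  10: obs=z cand={2,5} pick 2 [5->2 ok]
  11: obs=y cand={0,1} pick 1 [2->1 ok]
  12: obs=z cand={2,5} pick 5 [1->5 ok]
  13: obs=y cand={0,1} pick 0 [5->0 ok]
  14: obs=x cand={3,4} pick 4 [0->4 ok]
  15: obs=x cand={3,4} pick 3 [4->3 ok]

0,4,4,3,4,4,4,4,3,5,2,1,5,0,4,3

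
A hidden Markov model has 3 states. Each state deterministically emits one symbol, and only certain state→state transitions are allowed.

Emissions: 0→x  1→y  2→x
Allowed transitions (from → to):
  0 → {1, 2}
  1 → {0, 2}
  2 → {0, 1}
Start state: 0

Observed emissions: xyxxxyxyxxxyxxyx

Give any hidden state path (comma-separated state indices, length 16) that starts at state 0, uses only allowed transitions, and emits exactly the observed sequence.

  t0 'x' -> {0,2}, take 0 (start)
  t1 'y' -> {1}, take 1 (0->1 ok)
  t2 'x' -> {0,2}, take 2 (1->2 ok)
  t3 'x' -> {0,2}, take 0 (2->0 ok)
  t4 'x' -> {0,2}, take 2 (0->2 ok)
  t5 'y' -> {1}, take 1 (2->1 ok)
  t6 'x' -> {0,2}, take 2 (1->2 ok)
  t7 'y' -> {1}, take 1 (2->1 ok)
  t8 'x' -> {0,2}, take 0 (1->0 ok)
  t9 'x' -> {0,2}, take 2 (0->2 ok)
  t10 'x' -> {0,2}, take 0 (2->0 ok)
  t11 'y' -> {1}, take 1 (0->1 ok)
  t12 'x' -> {0,2}, take 2 (1->2 ok)
  t13 'x' -> {0,2}, take 0 (2->0 ok)
  t14 'y' -> {1}, take 1 (0->1 ok)
  t15 'x' -> {0,2}, take 2 (1->2 ok)

0,1,2,0,2,1,2,1,0,2,0,1,2,0,1,2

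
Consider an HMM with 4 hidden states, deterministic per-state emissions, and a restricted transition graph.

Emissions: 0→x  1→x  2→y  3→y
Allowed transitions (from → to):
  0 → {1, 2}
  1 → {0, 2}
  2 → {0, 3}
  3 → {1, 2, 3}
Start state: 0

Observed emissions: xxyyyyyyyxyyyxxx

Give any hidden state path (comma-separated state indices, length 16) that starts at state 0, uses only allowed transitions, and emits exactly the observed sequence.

0,1,2,3,3,3,3,3,2,0,2,3,3,1,0,1

  0: obs=x cand={0,1} pick 0 [start]
  1: obs=x cand={0,1} pick 1 [0->1 ok]
  2: obs=y cand={2,3} pick 2 [1->2 ok]
  3: obs=y cand={2,3} pick 3 [2->3 ok]
  4: obs=y cand={2,3} pick 3 [3->3 ok]
  5: obs=y cand={2,3} pick 3 [3->3 ok]
  6: obs=y cand={2,3} pick 3 [3->3 ok]
  7: obs=y cand={2,3} pick 3 [3->3 ok]
  8: obs=y cand={2,3} pick 2 [3->2 ok]
  9: obs=x cand={0,1} pick 0 [2->0 ok]
  10: obs=y cand={2,3} pick 2 [0->2 ok]
  11: obs=y cand={2,3} pick 3 [2->3 ok]
  12: obs=y cand={2,3} pick 3 [3->3 ok]
  13: obs=x cand={0,1} pick 1 [3->1 ok]
  14: obs=x cand={0,1} pick 0 [1->0 ok]
  15: obs=x cand={0,1} pick 1 [0->1 ok]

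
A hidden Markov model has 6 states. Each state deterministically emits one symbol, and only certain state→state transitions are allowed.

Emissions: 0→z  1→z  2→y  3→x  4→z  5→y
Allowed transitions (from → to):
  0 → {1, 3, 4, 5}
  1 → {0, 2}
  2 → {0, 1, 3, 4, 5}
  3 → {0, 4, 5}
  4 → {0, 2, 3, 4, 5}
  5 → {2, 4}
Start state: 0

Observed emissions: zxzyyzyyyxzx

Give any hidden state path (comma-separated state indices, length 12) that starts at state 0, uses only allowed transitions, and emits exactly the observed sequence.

0,3,4,5,2,1,2,5,2,3,0,3

  [0] z  {0,1,4}  => 0  start
  [1] x  {3}  => 3  0->3 ok
  [2] z  {0,1,4}  => 4  3->4 ok
  [3] y  {2,5}  => 5  4->5 ok
  [4] y  {2,5}  => 2  5->2 ok
  [5] z  {0,1,4}  => 1  2->1 ok
  [6] y  {2,5}  => 2  1->2 ok
  [7] y  {2,5}  => 5  2->5 ok
  [8] y  {2,5}  => 2  5->2 ok
  [9] x  {3}  => 3  2->3 ok
  [10] z  {0,1,4}  => 0  3->0 ok
  [11] x  {3}  => 3  0->3 ok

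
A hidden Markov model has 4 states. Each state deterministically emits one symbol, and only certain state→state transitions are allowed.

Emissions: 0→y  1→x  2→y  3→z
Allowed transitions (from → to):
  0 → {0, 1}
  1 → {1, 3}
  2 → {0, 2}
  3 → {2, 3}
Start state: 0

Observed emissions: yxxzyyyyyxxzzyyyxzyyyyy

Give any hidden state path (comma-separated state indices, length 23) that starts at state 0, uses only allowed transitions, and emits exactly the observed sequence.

0,1,1,3,2,2,2,2,0,1,1,3,3,2,0,0,1,3,2,2,0,0,0

  0: obs=y cand={0,2} pick 0 [start]
  1: obs=x cand={1} pick 1 [0->1 ok]
  2: obs=x cand={1} pick 1 [1->1 ok]
  3: obs=z cand={3} pick 3 [1->3 ok]
  4: obs=y cand={0,2} pick 2 [3->2 ok]
  5: obs=y cand={0,2} pick 2 [2->2 ok]
  6: obs=y cand={0,2} pick 2 [2->2 ok]
  7: obs=y cand={0,2} pick 2 [2->2 ok]
  8: obs=y cand={0,2} pick 0 [2->0 ok]
  9: obs=x cand={1} pick 1 [0->1 ok]
  10: obs=x cand={1} pick 1 [1->1 ok]
  11: obs=z cand={3} pick 3 [1->3 ok]
  12: obs=z cand={3} pick 3 [3->3 ok]
  13: obs=y cand={0,2} pick 2 [3->2 ok]
  14: obs=y cand={0,2} pick 0 [2->0 ok]
  15: obs=y cand={0,2} pick 0 [0->0 ok]
  16: obs=x cand={1} pick 1 [0->1 ok]
  17: obs=z cand={3} pick 3 [1->3 ok]
  18: obs=y cand={0,2} pick 2 [3->2 ok]
  19: obs=y cand={0,2} pick 2 [2->2 ok]
  20: obs=y cand={0,2} pick 0 [2->0 ok]
  21: obs=y cand={0,2} pick 0 [0->0 ok]
  22: obs=y cand={0,2} pick 0 [0->0 ok]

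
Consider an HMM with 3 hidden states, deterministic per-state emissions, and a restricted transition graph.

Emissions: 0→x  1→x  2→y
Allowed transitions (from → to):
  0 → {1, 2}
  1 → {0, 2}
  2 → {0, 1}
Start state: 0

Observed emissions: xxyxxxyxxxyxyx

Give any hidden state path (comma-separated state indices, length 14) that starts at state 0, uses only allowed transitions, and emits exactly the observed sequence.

0,1,2,0,1,0,2,1,0,1,2,1,2,1

  [0] x  {0,1}  => 0  start
  [1] x  {0,1}  => 1  0->1 ok
  [2] y  {2}  => 2  1->2 ok
  [3] x  {0,1}  => 0  2->0 ok
  [4] x  {0,1}  => 1  0->1 ok
  [5] x  {0,1}  => 0  1->0 ok
  [6] y  {2}  => 2  0->2 ok
  [7] x  {0,1}  => 1  2->1 ok
  [8] x  {0,1}  => 0  1->0 ok
  [9] x  {0,1}  => 1  0->1 ok
  [10] y  {2}  => 2  1->2 ok
  [11] x  {0,1}  => 1  2->1 ok
  [12] y  {2}  => 2  1->2 ok
  [13] x  {0,1}  => 1  2->1 ok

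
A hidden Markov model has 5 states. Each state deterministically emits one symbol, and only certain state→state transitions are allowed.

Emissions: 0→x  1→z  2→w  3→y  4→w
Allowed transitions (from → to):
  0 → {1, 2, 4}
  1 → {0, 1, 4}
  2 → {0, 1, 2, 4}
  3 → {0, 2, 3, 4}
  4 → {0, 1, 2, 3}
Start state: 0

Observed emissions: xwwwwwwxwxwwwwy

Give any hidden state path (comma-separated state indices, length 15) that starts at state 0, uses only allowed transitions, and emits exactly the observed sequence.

  pos 0: x in {0}, choose 0; start
  pos 1: w in {2,4}, choose 2; 0->2 ok
  pos 2: w in {2,4}, choose 2; 2->2 ok
  pos 3: w in {2,4}, choose 2; 2->2 ok
  pos 4: w in {2,4}, choose 4; 2->4 ok
  pos 5: w in {2,4}, choose 2; 4->2 ok
  pos 6: w in {2,4}, choose 4; 2->4 ok
  pos 7: x in {0}, choose 0; 4->0 ok
  pos 8: w in {2,4}, choose 2; 0->2 ok
  pos 9: x in {0}, choose 0; 2->0 ok
  pos 10: w in {2,4}, choose 4; 0->4 ok
  pos 11: w in {2,4}, choose 2; 4->2 ok
  pos 12: w in {2,4}, choose 2; 2->2 ok
  pos 13: w in {2,4}, choose 4; 2->4 ok
  pos 14: y in {3}, choose 3; 4->3 ok

0,2,2,2,4,2,4,0,2,0,4,2,2,4,3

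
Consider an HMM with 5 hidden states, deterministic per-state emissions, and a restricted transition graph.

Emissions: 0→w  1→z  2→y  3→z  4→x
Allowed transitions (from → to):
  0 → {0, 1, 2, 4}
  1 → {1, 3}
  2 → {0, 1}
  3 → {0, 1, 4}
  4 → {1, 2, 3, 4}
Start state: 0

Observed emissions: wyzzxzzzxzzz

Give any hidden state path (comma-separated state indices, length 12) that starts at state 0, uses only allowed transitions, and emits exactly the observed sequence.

0,2,1,3,4,1,1,3,4,1,1,1

  [0] w  {0}  => 0  start
  [1] y  {2}  => 2  0->2 ok
  [2] z  {1,3}  => 1  2->1 ok
  [3] z  {1,3}  => 3  1->3 ok
  [4] x  {4}  => 4  3->4 ok
  [5] z  {1,3}  => 1  4->1 ok
  [6] z  {1,3}  => 1  1->1 ok
  [7] z  {1,3}  => 3  1->3 ok
  [8] x  {4}  => 4  3->4 ok
  [9] z  {1,3}  => 1  4->1 ok
  [10] z  {1,3}  => 1  1->1 ok
  [11] z  {1,3}  => 1  1->1 ok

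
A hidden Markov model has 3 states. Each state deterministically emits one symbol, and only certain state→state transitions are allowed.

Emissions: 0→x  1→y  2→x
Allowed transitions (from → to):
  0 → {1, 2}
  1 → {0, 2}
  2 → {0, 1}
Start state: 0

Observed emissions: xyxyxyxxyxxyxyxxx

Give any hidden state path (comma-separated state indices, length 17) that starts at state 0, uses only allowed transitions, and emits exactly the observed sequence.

0,1,0,1,0,1,2,0,1,0,2,1,0,1,0,2,0

  [0] x  {0,2}  => 0  start
  [1] y  {1}  => 1  0->1 ok
  [2] x  {0,2}  => 0  1->0 ok
  [3] y  {1}  => 1  0->1 ok
  [4] x  {0,2}  => 0  1->0 ok
  [5] y  {1}  => 1  0->1 ok
  [6] x  {0,2}  => 2  1->2 ok
  [7] x  {0,2}  => 0  2->0 ok
  [8] y  {1}  => 1  0->1 ok
  [9] x  {0,2}  => 0  1->0 ok
  [10] x  {0,2}  => 2  0->2 ok
  [11] y  {1}  => 1  2->1 ok
  [12] x  {0,2}  => 0  1->0 ok
  [13] y  {1}  => 1  0->1 ok
  [14] x  {0,2}  => 0  1->0 ok
  [15] x  {0,2}  => 2  0->2 ok
  [16] x  {0,2}  => 0  2->0 ok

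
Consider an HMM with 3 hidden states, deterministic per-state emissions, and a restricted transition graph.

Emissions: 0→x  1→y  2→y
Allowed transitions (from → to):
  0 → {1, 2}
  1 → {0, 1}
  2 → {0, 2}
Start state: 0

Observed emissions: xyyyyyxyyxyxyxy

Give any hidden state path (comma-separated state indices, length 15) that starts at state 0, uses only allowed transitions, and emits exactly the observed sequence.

0,2,2,2,2,2,0,1,1,0,1,0,2,0,1

  t0 'x' -> {0}, take 0 (start)
  t1 'y' -> {1,2}, take 2 (0->2 ok)
  t2 'y' -> {1,2}, take 2 (2->2 ok)
  t3 'y' -> {1,2}, take 2 (2->2 ok)
  t4 'y' -> {1,2}, take 2 (2->2 ok)
  t5 'y' -> {1,2}, take 2 (2->2 ok)
  t6 'x' -> {0}, take 0 (2->0 ok)
  t7 'y' -> {1,2}, take 1 (0->1 ok)
  t8 'y' -> {1,2}, take 1 (1->1 ok)
  t9 'x' -> {0}, take 0 (1->0 ok)
  t10 'y' -> {1,2}, take 1 (0->1 ok)
  t11 'x' -> {0}, take 0 (1->0 ok)
  t12 'y' -> {1,2}, take 2 (0->2 ok)
  t13 'x' -> {0}, take 0 (2->0 ok)
  t14 'y' -> {1,2}, take 1 (0->1 ok)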